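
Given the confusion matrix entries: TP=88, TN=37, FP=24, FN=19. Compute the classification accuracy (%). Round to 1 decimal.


Accuracy = (TP + TN) / (TP + TN + FP + FN) * 100
= (88 + 37) / (88 + 37 + 24 + 19)
= 125 / 168
= 0.744
= 74.4%

74.4


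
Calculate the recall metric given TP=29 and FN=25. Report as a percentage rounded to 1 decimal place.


Recall = TP / (TP + FN) * 100
= 29 / (29 + 25)
= 29 / 54
= 0.537
= 53.7%

53.7


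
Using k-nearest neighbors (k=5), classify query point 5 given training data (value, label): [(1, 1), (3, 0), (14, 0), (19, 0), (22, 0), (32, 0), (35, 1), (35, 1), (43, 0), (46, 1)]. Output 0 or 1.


Distances from query 5:
Point 3 (class 0): distance = 2
Point 1 (class 1): distance = 4
Point 14 (class 0): distance = 9
Point 19 (class 0): distance = 14
Point 22 (class 0): distance = 17
K=5 nearest neighbors: classes = [0, 1, 0, 0, 0]
Votes for class 1: 1 / 5
Majority vote => class 0

0


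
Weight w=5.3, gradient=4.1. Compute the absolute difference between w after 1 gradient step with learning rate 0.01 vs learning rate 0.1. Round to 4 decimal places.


With lr=0.01: w_new = 5.3 - 0.01 * 4.1 = 5.259
With lr=0.1: w_new = 5.3 - 0.1 * 4.1 = 4.89
Absolute difference = |5.259 - 4.89|
= 0.3690

0.3690


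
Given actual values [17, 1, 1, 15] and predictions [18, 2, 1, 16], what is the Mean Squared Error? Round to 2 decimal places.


Differences: [-1, -1, 0, -1]
Squared errors: [1, 1, 0, 1]
Sum of squared errors = 3
MSE = 3 / 4 = 0.75

0.75


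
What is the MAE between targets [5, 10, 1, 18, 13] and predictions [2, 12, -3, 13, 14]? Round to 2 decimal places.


Absolute errors: [3, 2, 4, 5, 1]
Sum of absolute errors = 15
MAE = 15 / 5 = 3.00

3.00


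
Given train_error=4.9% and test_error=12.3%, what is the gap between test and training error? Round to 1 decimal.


Generalization gap = test_error - train_error
= 12.3 - 4.9
= 7.4%
A moderate gap.

7.4


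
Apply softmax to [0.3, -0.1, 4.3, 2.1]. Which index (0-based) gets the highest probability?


Softmax is a monotonic transformation, so it preserves the argmax.
We need to find the index of the maximum logit.
Index 0: 0.3
Index 1: -0.1
Index 2: 4.3
Index 3: 2.1
Maximum logit = 4.3 at index 2

2


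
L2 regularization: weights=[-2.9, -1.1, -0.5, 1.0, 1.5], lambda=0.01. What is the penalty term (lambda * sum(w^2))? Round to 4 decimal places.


Squaring each weight:
(-2.9)^2 = 8.41
(-1.1)^2 = 1.21
(-0.5)^2 = 0.25
1.0^2 = 1.0
1.5^2 = 2.25
Sum of squares = 13.12
Penalty = 0.01 * 13.12 = 0.1312

0.1312


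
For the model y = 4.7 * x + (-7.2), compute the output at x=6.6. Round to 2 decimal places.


y = 4.7 * 6.6 + (-7.2)
= 31.02 + (-7.2)
= 23.82

23.82


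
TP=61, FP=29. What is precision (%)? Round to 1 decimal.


Precision = TP / (TP + FP) * 100
= 61 / (61 + 29)
= 61 / 90
= 0.6778
= 67.8%

67.8


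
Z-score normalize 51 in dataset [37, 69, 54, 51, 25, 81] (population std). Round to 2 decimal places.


Mean = (37 + 69 + 54 + 51 + 25 + 81) / 6 = 52.8333
Variance = sum((x_i - mean)^2) / n = 347.4722
Std = sqrt(347.4722) = 18.6406
Z = (x - mean) / std
= (51 - 52.8333) / 18.6406
= -1.8333 / 18.6406
= -0.10

-0.10


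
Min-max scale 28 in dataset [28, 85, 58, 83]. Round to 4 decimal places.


Min = 28, Max = 85
Range = 85 - 28 = 57
Scaled = (x - min) / (max - min)
= (28 - 28) / 57
= 0 / 57
= 0.0000

0.0000


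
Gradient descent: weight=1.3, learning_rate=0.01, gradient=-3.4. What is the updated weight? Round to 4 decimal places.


w_new = w_old - lr * gradient
= 1.3 - 0.01 * -3.4
= 1.3 - (-0.034)
= 1.3340

1.3340


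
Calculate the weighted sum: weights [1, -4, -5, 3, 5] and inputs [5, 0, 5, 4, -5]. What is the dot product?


Element-wise products:
1 * 5 = 5
-4 * 0 = 0
-5 * 5 = -25
3 * 4 = 12
5 * -5 = -25
Sum = 5 + 0 + -25 + 12 + -25
= -33

-33


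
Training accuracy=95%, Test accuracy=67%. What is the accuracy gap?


Gap = train_accuracy - test_accuracy
= 95 - 67
= 28%
This large gap strongly indicates overfitting.

28


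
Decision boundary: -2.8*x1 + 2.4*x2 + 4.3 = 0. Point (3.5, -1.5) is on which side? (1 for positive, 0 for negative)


Compute -2.8 * 3.5 + 2.4 * -1.5 + 4.3
= -9.8 + -3.6 + 4.3
= -9.1
Since -9.1 < 0, the point is on the negative side.

0


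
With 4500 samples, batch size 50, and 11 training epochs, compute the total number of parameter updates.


Iterations per epoch = 4500 / 50 = 90
Total updates = iterations_per_epoch * epochs
= 90 * 11
= 990

990


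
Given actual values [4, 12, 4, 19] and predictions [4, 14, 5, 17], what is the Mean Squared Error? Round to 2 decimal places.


Differences: [0, -2, -1, 2]
Squared errors: [0, 4, 1, 4]
Sum of squared errors = 9
MSE = 9 / 4 = 2.25

2.25


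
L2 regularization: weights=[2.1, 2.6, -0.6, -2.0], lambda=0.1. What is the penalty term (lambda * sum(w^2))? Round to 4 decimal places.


Squaring each weight:
2.1^2 = 4.41
2.6^2 = 6.76
(-0.6)^2 = 0.36
(-2.0)^2 = 4.0
Sum of squares = 15.53
Penalty = 0.1 * 15.53 = 1.5530

1.5530


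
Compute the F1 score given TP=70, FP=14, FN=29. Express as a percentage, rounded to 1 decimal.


Precision = TP / (TP + FP) = 70 / 84 = 0.8333
Recall = TP / (TP + FN) = 70 / 99 = 0.7071
F1 = 2 * P * R / (P + R)
= 2 * 0.8333 * 0.7071 / (0.8333 + 0.7071)
= 1.1785 / 1.5404
= 0.765
As percentage: 76.5%

76.5


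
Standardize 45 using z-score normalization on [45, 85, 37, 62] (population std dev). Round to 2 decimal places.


Mean = (45 + 85 + 37 + 62) / 4 = 57.25
Variance = sum((x_i - mean)^2) / n = 338.1875
Std = sqrt(338.1875) = 18.3899
Z = (x - mean) / std
= (45 - 57.25) / 18.3899
= -12.25 / 18.3899
= -0.67

-0.67


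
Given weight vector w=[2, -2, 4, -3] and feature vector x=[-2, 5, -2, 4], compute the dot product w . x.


Element-wise products:
2 * -2 = -4
-2 * 5 = -10
4 * -2 = -8
-3 * 4 = -12
Sum = -4 + -10 + -8 + -12
= -34

-34


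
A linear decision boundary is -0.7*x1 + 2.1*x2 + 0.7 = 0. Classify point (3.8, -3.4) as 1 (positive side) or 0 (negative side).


Compute -0.7 * 3.8 + 2.1 * -3.4 + 0.7
= -2.66 + -7.14 + 0.7
= -9.1
Since -9.1 < 0, the point is on the negative side.

0


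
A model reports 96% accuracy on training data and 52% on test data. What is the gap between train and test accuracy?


Gap = train_accuracy - test_accuracy
= 96 - 52
= 44%
This large gap strongly indicates overfitting.

44


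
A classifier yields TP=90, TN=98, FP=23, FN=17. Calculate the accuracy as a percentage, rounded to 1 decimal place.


Accuracy = (TP + TN) / (TP + TN + FP + FN) * 100
= (90 + 98) / (90 + 98 + 23 + 17)
= 188 / 228
= 0.8246
= 82.5%

82.5


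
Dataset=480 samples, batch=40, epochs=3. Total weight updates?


Iterations per epoch = 480 / 40 = 12
Total updates = iterations_per_epoch * epochs
= 12 * 3
= 36

36


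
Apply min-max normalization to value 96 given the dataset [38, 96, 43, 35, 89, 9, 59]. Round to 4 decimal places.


Min = 9, Max = 96
Range = 96 - 9 = 87
Scaled = (x - min) / (max - min)
= (96 - 9) / 87
= 87 / 87
= 1.0000

1.0000


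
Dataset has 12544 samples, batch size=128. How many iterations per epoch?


Iterations per epoch = dataset_size / batch_size
= 12544 / 128
= 98

98


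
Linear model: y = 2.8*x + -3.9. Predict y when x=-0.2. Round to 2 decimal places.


y = 2.8 * -0.2 + (-3.9)
= -0.56 + (-3.9)
= -4.46

-4.46


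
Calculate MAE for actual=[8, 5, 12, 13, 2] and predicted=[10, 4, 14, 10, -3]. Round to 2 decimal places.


Absolute errors: [2, 1, 2, 3, 5]
Sum of absolute errors = 13
MAE = 13 / 5 = 2.60

2.60


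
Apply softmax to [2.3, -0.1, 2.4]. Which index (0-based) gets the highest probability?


Softmax is a monotonic transformation, so it preserves the argmax.
We need to find the index of the maximum logit.
Index 0: 2.3
Index 1: -0.1
Index 2: 2.4
Maximum logit = 2.4 at index 2

2


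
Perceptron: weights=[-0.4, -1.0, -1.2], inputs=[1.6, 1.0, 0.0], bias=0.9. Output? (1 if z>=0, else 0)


z = w . x + b
= -0.4*1.6 + -1.0*1.0 + -1.2*0.0 + 0.9
= -0.64 + -1.0 + -0.0 + 0.9
= -1.64 + 0.9
= -0.74
Since z = -0.74 < 0, output = 0

0


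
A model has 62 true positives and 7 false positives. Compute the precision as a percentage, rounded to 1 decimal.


Precision = TP / (TP + FP) * 100
= 62 / (62 + 7)
= 62 / 69
= 0.8986
= 89.9%

89.9


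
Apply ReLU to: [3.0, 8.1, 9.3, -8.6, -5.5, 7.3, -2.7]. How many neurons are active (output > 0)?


ReLU(x) = max(0, x) for each element:
ReLU(3.0) = 3.0
ReLU(8.1) = 8.1
ReLU(9.3) = 9.3
ReLU(-8.6) = 0
ReLU(-5.5) = 0
ReLU(7.3) = 7.3
ReLU(-2.7) = 0
Active neurons (>0): 4

4


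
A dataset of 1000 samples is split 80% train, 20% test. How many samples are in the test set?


Train samples = 1000 * 80% = 800
Test samples = 1000 - 800
= 200

200


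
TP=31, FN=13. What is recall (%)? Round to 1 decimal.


Recall = TP / (TP + FN) * 100
= 31 / (31 + 13)
= 31 / 44
= 0.7045
= 70.5%

70.5


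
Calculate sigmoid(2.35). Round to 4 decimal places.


sigmoid(z) = 1 / (1 + exp(-z))
exp(-(2.35)) = exp(-2.35) = 0.0954
1 + 0.0954 = 1.0954
1 / 1.0954 = 0.9129

0.9129


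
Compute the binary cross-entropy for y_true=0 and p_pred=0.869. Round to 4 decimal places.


For y=0: Loss = -log(1-p)
= -log(1 - 0.869)
= -log(0.131)
= -(-2.0326)
= 2.0326

2.0326


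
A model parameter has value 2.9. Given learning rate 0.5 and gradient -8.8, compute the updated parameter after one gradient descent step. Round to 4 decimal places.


w_new = w_old - lr * gradient
= 2.9 - 0.5 * -8.8
= 2.9 - (-4.4)
= 7.3000

7.3000


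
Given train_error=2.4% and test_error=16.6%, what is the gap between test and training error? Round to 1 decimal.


Generalization gap = test_error - train_error
= 16.6 - 2.4
= 14.2%
A large gap suggests overfitting.

14.2


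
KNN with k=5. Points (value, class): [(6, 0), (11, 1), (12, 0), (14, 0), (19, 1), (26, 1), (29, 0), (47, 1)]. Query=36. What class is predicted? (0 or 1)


Distances from query 36:
Point 29 (class 0): distance = 7
Point 26 (class 1): distance = 10
Point 47 (class 1): distance = 11
Point 19 (class 1): distance = 17
Point 14 (class 0): distance = 22
K=5 nearest neighbors: classes = [0, 1, 1, 1, 0]
Votes for class 1: 3 / 5
Majority vote => class 1

1


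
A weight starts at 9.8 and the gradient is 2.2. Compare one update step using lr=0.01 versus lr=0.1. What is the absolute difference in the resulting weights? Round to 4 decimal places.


With lr=0.01: w_new = 9.8 - 0.01 * 2.2 = 9.778
With lr=0.1: w_new = 9.8 - 0.1 * 2.2 = 9.58
Absolute difference = |9.778 - 9.58|
= 0.1980

0.1980


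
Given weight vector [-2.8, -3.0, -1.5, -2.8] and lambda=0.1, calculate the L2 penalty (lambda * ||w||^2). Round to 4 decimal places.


Squaring each weight:
(-2.8)^2 = 7.84
(-3.0)^2 = 9.0
(-1.5)^2 = 2.25
(-2.8)^2 = 7.84
Sum of squares = 26.93
Penalty = 0.1 * 26.93 = 2.6930

2.6930


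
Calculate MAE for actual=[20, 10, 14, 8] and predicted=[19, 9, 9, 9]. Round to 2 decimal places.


Absolute errors: [1, 1, 5, 1]
Sum of absolute errors = 8
MAE = 8 / 4 = 2.00

2.00


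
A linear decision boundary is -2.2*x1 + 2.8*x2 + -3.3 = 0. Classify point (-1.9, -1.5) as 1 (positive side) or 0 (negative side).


Compute -2.2 * -1.9 + 2.8 * -1.5 + -3.3
= 4.18 + -4.2 + -3.3
= -3.32
Since -3.32 < 0, the point is on the negative side.

0


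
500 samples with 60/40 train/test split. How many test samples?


Train samples = 500 * 60% = 300
Test samples = 500 - 300
= 200

200


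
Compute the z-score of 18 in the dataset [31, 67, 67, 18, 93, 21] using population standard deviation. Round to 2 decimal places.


Mean = (31 + 67 + 67 + 18 + 93 + 21) / 6 = 49.5
Variance = sum((x_i - mean)^2) / n = 775.25
Std = sqrt(775.25) = 27.8433
Z = (x - mean) / std
= (18 - 49.5) / 27.8433
= -31.5 / 27.8433
= -1.13

-1.13


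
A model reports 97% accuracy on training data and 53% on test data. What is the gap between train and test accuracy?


Gap = train_accuracy - test_accuracy
= 97 - 53
= 44%
This large gap strongly indicates overfitting.

44


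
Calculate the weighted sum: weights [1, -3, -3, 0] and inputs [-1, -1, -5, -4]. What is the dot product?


Element-wise products:
1 * -1 = -1
-3 * -1 = 3
-3 * -5 = 15
0 * -4 = 0
Sum = -1 + 3 + 15 + 0
= 17

17


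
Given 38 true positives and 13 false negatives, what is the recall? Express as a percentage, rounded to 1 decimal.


Recall = TP / (TP + FN) * 100
= 38 / (38 + 13)
= 38 / 51
= 0.7451
= 74.5%

74.5


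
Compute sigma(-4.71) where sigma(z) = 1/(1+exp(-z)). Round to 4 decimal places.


sigmoid(z) = 1 / (1 + exp(-z))
exp(-(-4.71)) = exp(4.71) = 111.0522
1 + 111.0522 = 112.0522
1 / 112.0522 = 0.0089

0.0089


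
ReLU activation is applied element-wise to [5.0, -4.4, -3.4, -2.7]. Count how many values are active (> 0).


ReLU(x) = max(0, x) for each element:
ReLU(5.0) = 5.0
ReLU(-4.4) = 0
ReLU(-3.4) = 0
ReLU(-2.7) = 0
Active neurons (>0): 1

1


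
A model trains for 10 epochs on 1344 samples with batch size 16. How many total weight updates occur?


Iterations per epoch = 1344 / 16 = 84
Total updates = iterations_per_epoch * epochs
= 84 * 10
= 840

840


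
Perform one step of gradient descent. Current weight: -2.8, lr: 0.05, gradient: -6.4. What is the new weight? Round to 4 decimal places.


w_new = w_old - lr * gradient
= -2.8 - 0.05 * -6.4
= -2.8 - (-0.32)
= -2.4800

-2.4800


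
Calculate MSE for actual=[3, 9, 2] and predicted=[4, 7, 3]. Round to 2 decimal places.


Differences: [-1, 2, -1]
Squared errors: [1, 4, 1]
Sum of squared errors = 6
MSE = 6 / 3 = 2.00

2.00


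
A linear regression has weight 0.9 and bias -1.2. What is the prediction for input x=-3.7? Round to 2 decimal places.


y = 0.9 * -3.7 + (-1.2)
= -3.33 + (-1.2)
= -4.53

-4.53


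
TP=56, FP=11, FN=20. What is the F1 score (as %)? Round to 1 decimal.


Precision = TP / (TP + FP) = 56 / 67 = 0.8358
Recall = TP / (TP + FN) = 56 / 76 = 0.7368
F1 = 2 * P * R / (P + R)
= 2 * 0.8358 * 0.7368 / (0.8358 + 0.7368)
= 1.2317 / 1.5727
= 0.7832
As percentage: 78.3%

78.3


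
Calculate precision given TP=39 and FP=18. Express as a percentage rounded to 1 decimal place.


Precision = TP / (TP + FP) * 100
= 39 / (39 + 18)
= 39 / 57
= 0.6842
= 68.4%

68.4


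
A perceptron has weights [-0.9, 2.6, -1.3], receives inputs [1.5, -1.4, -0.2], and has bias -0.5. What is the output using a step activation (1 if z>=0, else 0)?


z = w . x + b
= -0.9*1.5 + 2.6*-1.4 + -1.3*-0.2 + -0.5
= -1.35 + -3.64 + 0.26 + -0.5
= -4.73 + -0.5
= -5.23
Since z = -5.23 < 0, output = 0

0


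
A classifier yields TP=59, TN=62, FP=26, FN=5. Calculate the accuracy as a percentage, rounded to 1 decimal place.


Accuracy = (TP + TN) / (TP + TN + FP + FN) * 100
= (59 + 62) / (59 + 62 + 26 + 5)
= 121 / 152
= 0.7961
= 79.6%

79.6


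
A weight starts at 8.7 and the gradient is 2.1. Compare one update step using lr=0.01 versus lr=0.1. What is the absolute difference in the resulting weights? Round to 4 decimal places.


With lr=0.01: w_new = 8.7 - 0.01 * 2.1 = 8.679
With lr=0.1: w_new = 8.7 - 0.1 * 2.1 = 8.49
Absolute difference = |8.679 - 8.49|
= 0.1890

0.1890


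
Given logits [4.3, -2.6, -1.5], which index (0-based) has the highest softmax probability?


Softmax is a monotonic transformation, so it preserves the argmax.
We need to find the index of the maximum logit.
Index 0: 4.3
Index 1: -2.6
Index 2: -1.5
Maximum logit = 4.3 at index 0

0


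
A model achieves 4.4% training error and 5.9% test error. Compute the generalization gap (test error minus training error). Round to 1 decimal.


Generalization gap = test_error - train_error
= 5.9 - 4.4
= 1.5%
A small gap suggests good generalization.

1.5


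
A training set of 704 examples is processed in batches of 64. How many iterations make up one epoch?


Iterations per epoch = dataset_size / batch_size
= 704 / 64
= 11

11


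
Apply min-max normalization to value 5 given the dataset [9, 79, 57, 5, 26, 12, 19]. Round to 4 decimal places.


Min = 5, Max = 79
Range = 79 - 5 = 74
Scaled = (x - min) / (max - min)
= (5 - 5) / 74
= 0 / 74
= 0.0000

0.0000


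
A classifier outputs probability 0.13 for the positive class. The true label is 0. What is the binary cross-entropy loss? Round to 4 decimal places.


For y=0: Loss = -log(1-p)
= -log(1 - 0.13)
= -log(0.87)
= -(-0.1393)
= 0.1393

0.1393


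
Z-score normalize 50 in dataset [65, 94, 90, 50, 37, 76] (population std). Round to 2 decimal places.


Mean = (65 + 94 + 90 + 50 + 37 + 76) / 6 = 68.6667
Variance = sum((x_i - mean)^2) / n = 419.2222
Std = sqrt(419.2222) = 20.4749
Z = (x - mean) / std
= (50 - 68.6667) / 20.4749
= -18.6667 / 20.4749
= -0.91

-0.91


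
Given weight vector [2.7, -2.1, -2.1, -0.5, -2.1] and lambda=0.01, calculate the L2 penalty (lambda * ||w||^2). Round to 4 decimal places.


Squaring each weight:
2.7^2 = 7.29
(-2.1)^2 = 4.41
(-2.1)^2 = 4.41
(-0.5)^2 = 0.25
(-2.1)^2 = 4.41
Sum of squares = 20.77
Penalty = 0.01 * 20.77 = 0.2077

0.2077


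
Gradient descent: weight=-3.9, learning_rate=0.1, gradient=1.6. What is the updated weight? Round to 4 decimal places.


w_new = w_old - lr * gradient
= -3.9 - 0.1 * 1.6
= -3.9 - (0.16)
= -4.0600

-4.0600


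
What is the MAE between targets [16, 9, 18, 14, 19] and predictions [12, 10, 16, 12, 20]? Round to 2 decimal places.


Absolute errors: [4, 1, 2, 2, 1]
Sum of absolute errors = 10
MAE = 10 / 5 = 2.00

2.00


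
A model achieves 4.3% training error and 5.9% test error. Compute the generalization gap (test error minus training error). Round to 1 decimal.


Generalization gap = test_error - train_error
= 5.9 - 4.3
= 1.6%
A small gap suggests good generalization.

1.6


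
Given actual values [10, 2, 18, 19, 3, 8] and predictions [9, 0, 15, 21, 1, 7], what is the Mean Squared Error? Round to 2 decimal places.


Differences: [1, 2, 3, -2, 2, 1]
Squared errors: [1, 4, 9, 4, 4, 1]
Sum of squared errors = 23
MSE = 23 / 6 = 3.83

3.83


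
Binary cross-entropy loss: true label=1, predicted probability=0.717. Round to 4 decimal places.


For y=1: Loss = -log(p)
= -log(0.717)
= -(-0.3327)
= 0.3327

0.3327


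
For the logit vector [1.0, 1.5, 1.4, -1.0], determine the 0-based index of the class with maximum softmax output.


Softmax is a monotonic transformation, so it preserves the argmax.
We need to find the index of the maximum logit.
Index 0: 1.0
Index 1: 1.5
Index 2: 1.4
Index 3: -1.0
Maximum logit = 1.5 at index 1

1


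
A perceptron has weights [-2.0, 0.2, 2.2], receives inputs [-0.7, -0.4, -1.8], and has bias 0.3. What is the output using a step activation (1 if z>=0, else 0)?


z = w . x + b
= -2.0*-0.7 + 0.2*-0.4 + 2.2*-1.8 + 0.3
= 1.4 + -0.08 + -3.96 + 0.3
= -2.64 + 0.3
= -2.34
Since z = -2.34 < 0, output = 0

0


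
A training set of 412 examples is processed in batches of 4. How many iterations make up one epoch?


Iterations per epoch = dataset_size / batch_size
= 412 / 4
= 103

103


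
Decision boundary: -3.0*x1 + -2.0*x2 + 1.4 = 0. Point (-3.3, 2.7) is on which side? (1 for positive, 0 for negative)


Compute -3.0 * -3.3 + -2.0 * 2.7 + 1.4
= 9.9 + -5.4 + 1.4
= 5.9
Since 5.9 >= 0, the point is on the positive side.

1


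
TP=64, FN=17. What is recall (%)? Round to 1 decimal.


Recall = TP / (TP + FN) * 100
= 64 / (64 + 17)
= 64 / 81
= 0.7901
= 79.0%

79.0


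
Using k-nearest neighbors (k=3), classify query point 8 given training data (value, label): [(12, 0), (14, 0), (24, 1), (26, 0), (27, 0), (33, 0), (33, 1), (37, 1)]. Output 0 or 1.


Distances from query 8:
Point 12 (class 0): distance = 4
Point 14 (class 0): distance = 6
Point 24 (class 1): distance = 16
K=3 nearest neighbors: classes = [0, 0, 1]
Votes for class 1: 1 / 3
Majority vote => class 0

0


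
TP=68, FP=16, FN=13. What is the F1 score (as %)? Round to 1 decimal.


Precision = TP / (TP + FP) = 68 / 84 = 0.8095
Recall = TP / (TP + FN) = 68 / 81 = 0.8395
F1 = 2 * P * R / (P + R)
= 2 * 0.8095 * 0.8395 / (0.8095 + 0.8395)
= 1.3592 / 1.649
= 0.8242
As percentage: 82.4%

82.4


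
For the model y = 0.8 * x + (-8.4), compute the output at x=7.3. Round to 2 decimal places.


y = 0.8 * 7.3 + (-8.4)
= 5.84 + (-8.4)
= -2.56

-2.56


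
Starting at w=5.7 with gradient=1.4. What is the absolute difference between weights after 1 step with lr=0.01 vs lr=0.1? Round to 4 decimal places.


With lr=0.01: w_new = 5.7 - 0.01 * 1.4 = 5.686
With lr=0.1: w_new = 5.7 - 0.1 * 1.4 = 5.56
Absolute difference = |5.686 - 5.56|
= 0.1260

0.1260


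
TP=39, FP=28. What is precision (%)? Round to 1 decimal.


Precision = TP / (TP + FP) * 100
= 39 / (39 + 28)
= 39 / 67
= 0.5821
= 58.2%

58.2


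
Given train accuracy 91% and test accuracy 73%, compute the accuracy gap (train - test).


Gap = train_accuracy - test_accuracy
= 91 - 73
= 18%
This gap suggests the model is overfitting.

18


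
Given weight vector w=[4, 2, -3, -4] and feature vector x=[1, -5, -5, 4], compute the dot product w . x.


Element-wise products:
4 * 1 = 4
2 * -5 = -10
-3 * -5 = 15
-4 * 4 = -16
Sum = 4 + -10 + 15 + -16
= -7

-7


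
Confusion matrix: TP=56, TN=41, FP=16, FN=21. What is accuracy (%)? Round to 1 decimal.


Accuracy = (TP + TN) / (TP + TN + FP + FN) * 100
= (56 + 41) / (56 + 41 + 16 + 21)
= 97 / 134
= 0.7239
= 72.4%

72.4


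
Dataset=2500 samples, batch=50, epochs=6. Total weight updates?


Iterations per epoch = 2500 / 50 = 50
Total updates = iterations_per_epoch * epochs
= 50 * 6
= 300

300


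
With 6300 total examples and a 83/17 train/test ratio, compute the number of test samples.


Train samples = 6300 * 83% = 5229
Test samples = 6300 - 5229
= 1071

1071


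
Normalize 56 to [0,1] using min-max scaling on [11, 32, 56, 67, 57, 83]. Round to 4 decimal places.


Min = 11, Max = 83
Range = 83 - 11 = 72
Scaled = (x - min) / (max - min)
= (56 - 11) / 72
= 45 / 72
= 0.6250

0.6250


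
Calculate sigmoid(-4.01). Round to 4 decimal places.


sigmoid(z) = 1 / (1 + exp(-z))
exp(-(-4.01)) = exp(4.01) = 55.1469
1 + 55.1469 = 56.1469
1 / 56.1469 = 0.0178

0.0178


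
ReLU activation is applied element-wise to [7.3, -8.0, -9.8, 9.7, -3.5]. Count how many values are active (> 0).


ReLU(x) = max(0, x) for each element:
ReLU(7.3) = 7.3
ReLU(-8.0) = 0
ReLU(-9.8) = 0
ReLU(9.7) = 9.7
ReLU(-3.5) = 0
Active neurons (>0): 2

2


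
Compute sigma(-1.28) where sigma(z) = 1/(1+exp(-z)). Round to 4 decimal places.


sigmoid(z) = 1 / (1 + exp(-z))
exp(-(-1.28)) = exp(1.28) = 3.5966
1 + 3.5966 = 4.5966
1 / 4.5966 = 0.2176

0.2176


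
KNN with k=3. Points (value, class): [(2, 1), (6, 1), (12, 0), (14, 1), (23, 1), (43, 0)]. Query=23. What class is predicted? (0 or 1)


Distances from query 23:
Point 23 (class 1): distance = 0
Point 14 (class 1): distance = 9
Point 12 (class 0): distance = 11
K=3 nearest neighbors: classes = [1, 1, 0]
Votes for class 1: 2 / 3
Majority vote => class 1

1


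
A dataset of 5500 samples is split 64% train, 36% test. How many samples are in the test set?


Train samples = 5500 * 64% = 3520
Test samples = 5500 - 3520
= 1980

1980


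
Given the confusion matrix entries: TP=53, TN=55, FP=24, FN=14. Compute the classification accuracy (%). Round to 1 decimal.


Accuracy = (TP + TN) / (TP + TN + FP + FN) * 100
= (53 + 55) / (53 + 55 + 24 + 14)
= 108 / 146
= 0.7397
= 74.0%

74.0


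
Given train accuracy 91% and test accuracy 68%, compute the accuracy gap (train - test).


Gap = train_accuracy - test_accuracy
= 91 - 68
= 23%
This large gap strongly indicates overfitting.

23


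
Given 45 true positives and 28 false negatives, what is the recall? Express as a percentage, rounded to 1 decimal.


Recall = TP / (TP + FN) * 100
= 45 / (45 + 28)
= 45 / 73
= 0.6164
= 61.6%

61.6


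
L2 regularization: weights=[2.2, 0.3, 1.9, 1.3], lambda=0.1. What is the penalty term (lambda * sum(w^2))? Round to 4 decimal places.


Squaring each weight:
2.2^2 = 4.84
0.3^2 = 0.09
1.9^2 = 3.61
1.3^2 = 1.69
Sum of squares = 10.23
Penalty = 0.1 * 10.23 = 1.0230

1.0230


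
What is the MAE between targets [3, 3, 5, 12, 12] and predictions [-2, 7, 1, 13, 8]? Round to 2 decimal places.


Absolute errors: [5, 4, 4, 1, 4]
Sum of absolute errors = 18
MAE = 18 / 5 = 3.60

3.60


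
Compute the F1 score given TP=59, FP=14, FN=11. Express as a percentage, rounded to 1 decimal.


Precision = TP / (TP + FP) = 59 / 73 = 0.8082
Recall = TP / (TP + FN) = 59 / 70 = 0.8429
F1 = 2 * P * R / (P + R)
= 2 * 0.8082 * 0.8429 / (0.8082 + 0.8429)
= 1.3624 / 1.6511
= 0.8252
As percentage: 82.5%

82.5


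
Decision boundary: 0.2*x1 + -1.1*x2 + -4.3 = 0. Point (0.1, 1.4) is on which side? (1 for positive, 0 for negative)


Compute 0.2 * 0.1 + -1.1 * 1.4 + -4.3
= 0.02 + -1.54 + -4.3
= -5.82
Since -5.82 < 0, the point is on the negative side.

0


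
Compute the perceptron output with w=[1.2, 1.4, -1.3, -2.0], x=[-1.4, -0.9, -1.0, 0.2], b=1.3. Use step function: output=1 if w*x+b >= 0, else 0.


z = w . x + b
= 1.2*-1.4 + 1.4*-0.9 + -1.3*-1.0 + -2.0*0.2 + 1.3
= -1.68 + -1.26 + 1.3 + -0.4 + 1.3
= -2.04 + 1.3
= -0.74
Since z = -0.74 < 0, output = 0

0


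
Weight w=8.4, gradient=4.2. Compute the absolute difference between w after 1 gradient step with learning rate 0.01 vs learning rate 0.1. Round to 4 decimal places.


With lr=0.01: w_new = 8.4 - 0.01 * 4.2 = 8.358
With lr=0.1: w_new = 8.4 - 0.1 * 4.2 = 7.98
Absolute difference = |8.358 - 7.98|
= 0.3780

0.3780


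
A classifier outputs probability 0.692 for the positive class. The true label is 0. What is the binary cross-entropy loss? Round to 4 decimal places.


For y=0: Loss = -log(1-p)
= -log(1 - 0.692)
= -log(0.308)
= -(-1.1777)
= 1.1777

1.1777


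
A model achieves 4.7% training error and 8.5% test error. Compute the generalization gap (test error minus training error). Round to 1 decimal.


Generalization gap = test_error - train_error
= 8.5 - 4.7
= 3.8%
A moderate gap.

3.8


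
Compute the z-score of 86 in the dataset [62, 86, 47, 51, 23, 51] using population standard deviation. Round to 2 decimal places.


Mean = (62 + 86 + 47 + 51 + 23 + 51) / 6 = 53.3333
Variance = sum((x_i - mean)^2) / n = 352.2222
Std = sqrt(352.2222) = 18.7676
Z = (x - mean) / std
= (86 - 53.3333) / 18.7676
= 32.6667 / 18.7676
= 1.74

1.74


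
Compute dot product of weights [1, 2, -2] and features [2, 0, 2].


Element-wise products:
1 * 2 = 2
2 * 0 = 0
-2 * 2 = -4
Sum = 2 + 0 + -4
= -2

-2


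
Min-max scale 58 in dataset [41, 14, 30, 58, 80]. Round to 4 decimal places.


Min = 14, Max = 80
Range = 80 - 14 = 66
Scaled = (x - min) / (max - min)
= (58 - 14) / 66
= 44 / 66
= 0.6667

0.6667


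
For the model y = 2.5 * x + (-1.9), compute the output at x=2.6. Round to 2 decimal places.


y = 2.5 * 2.6 + (-1.9)
= 6.5 + (-1.9)
= 4.60

4.60


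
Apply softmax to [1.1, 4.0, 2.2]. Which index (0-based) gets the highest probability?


Softmax is a monotonic transformation, so it preserves the argmax.
We need to find the index of the maximum logit.
Index 0: 1.1
Index 1: 4.0
Index 2: 2.2
Maximum logit = 4.0 at index 1

1


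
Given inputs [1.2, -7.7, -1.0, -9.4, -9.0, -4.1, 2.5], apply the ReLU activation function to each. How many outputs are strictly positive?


ReLU(x) = max(0, x) for each element:
ReLU(1.2) = 1.2
ReLU(-7.7) = 0
ReLU(-1.0) = 0
ReLU(-9.4) = 0
ReLU(-9.0) = 0
ReLU(-4.1) = 0
ReLU(2.5) = 2.5
Active neurons (>0): 2

2


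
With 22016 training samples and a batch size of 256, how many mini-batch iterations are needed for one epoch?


Iterations per epoch = dataset_size / batch_size
= 22016 / 256
= 86

86


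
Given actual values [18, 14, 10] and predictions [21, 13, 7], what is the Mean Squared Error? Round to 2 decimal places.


Differences: [-3, 1, 3]
Squared errors: [9, 1, 9]
Sum of squared errors = 19
MSE = 19 / 3 = 6.33

6.33


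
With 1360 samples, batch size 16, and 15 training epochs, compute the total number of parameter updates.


Iterations per epoch = 1360 / 16 = 85
Total updates = iterations_per_epoch * epochs
= 85 * 15
= 1275

1275


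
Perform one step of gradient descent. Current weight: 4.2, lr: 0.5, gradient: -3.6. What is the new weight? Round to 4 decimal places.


w_new = w_old - lr * gradient
= 4.2 - 0.5 * -3.6
= 4.2 - (-1.8)
= 6.0000

6.0000


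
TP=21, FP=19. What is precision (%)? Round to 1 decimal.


Precision = TP / (TP + FP) * 100
= 21 / (21 + 19)
= 21 / 40
= 0.525
= 52.5%

52.5


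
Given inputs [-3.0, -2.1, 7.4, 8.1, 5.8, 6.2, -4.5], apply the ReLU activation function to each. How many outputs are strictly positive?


ReLU(x) = max(0, x) for each element:
ReLU(-3.0) = 0
ReLU(-2.1) = 0
ReLU(7.4) = 7.4
ReLU(8.1) = 8.1
ReLU(5.8) = 5.8
ReLU(6.2) = 6.2
ReLU(-4.5) = 0
Active neurons (>0): 4

4


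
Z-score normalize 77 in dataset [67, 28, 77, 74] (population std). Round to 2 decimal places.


Mean = (67 + 28 + 77 + 74) / 4 = 61.5
Variance = sum((x_i - mean)^2) / n = 387.25
Std = sqrt(387.25) = 19.6787
Z = (x - mean) / std
= (77 - 61.5) / 19.6787
= 15.5 / 19.6787
= 0.79

0.79


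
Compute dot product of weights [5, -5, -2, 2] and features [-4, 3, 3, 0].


Element-wise products:
5 * -4 = -20
-5 * 3 = -15
-2 * 3 = -6
2 * 0 = 0
Sum = -20 + -15 + -6 + 0
= -41

-41


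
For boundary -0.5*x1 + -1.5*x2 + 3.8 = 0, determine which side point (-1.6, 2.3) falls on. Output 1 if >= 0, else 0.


Compute -0.5 * -1.6 + -1.5 * 2.3 + 3.8
= 0.8 + -3.45 + 3.8
= 1.15
Since 1.15 >= 0, the point is on the positive side.

1


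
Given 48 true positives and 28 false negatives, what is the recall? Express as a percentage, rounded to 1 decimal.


Recall = TP / (TP + FN) * 100
= 48 / (48 + 28)
= 48 / 76
= 0.6316
= 63.2%

63.2


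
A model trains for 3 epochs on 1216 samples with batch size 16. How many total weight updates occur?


Iterations per epoch = 1216 / 16 = 76
Total updates = iterations_per_epoch * epochs
= 76 * 3
= 228

228


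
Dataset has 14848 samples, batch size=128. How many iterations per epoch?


Iterations per epoch = dataset_size / batch_size
= 14848 / 128
= 116

116


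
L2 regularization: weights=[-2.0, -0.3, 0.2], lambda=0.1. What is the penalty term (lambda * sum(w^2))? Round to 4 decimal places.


Squaring each weight:
(-2.0)^2 = 4.0
(-0.3)^2 = 0.09
0.2^2 = 0.04
Sum of squares = 4.13
Penalty = 0.1 * 4.13 = 0.4130

0.4130


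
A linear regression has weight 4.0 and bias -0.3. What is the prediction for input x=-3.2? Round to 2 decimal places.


y = 4.0 * -3.2 + (-0.3)
= -12.8 + (-0.3)
= -13.10

-13.10


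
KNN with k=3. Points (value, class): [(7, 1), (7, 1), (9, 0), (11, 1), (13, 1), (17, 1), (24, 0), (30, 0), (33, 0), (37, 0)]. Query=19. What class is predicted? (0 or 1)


Distances from query 19:
Point 17 (class 1): distance = 2
Point 24 (class 0): distance = 5
Point 13 (class 1): distance = 6
K=3 nearest neighbors: classes = [1, 0, 1]
Votes for class 1: 2 / 3
Majority vote => class 1

1


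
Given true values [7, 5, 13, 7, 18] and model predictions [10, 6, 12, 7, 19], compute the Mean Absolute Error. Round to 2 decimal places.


Absolute errors: [3, 1, 1, 0, 1]
Sum of absolute errors = 6
MAE = 6 / 5 = 1.20

1.20


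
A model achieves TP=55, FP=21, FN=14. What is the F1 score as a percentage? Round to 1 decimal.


Precision = TP / (TP + FP) = 55 / 76 = 0.7237
Recall = TP / (TP + FN) = 55 / 69 = 0.7971
F1 = 2 * P * R / (P + R)
= 2 * 0.7237 * 0.7971 / (0.7237 + 0.7971)
= 1.1537 / 1.5208
= 0.7586
As percentage: 75.9%

75.9


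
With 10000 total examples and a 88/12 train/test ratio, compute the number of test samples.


Train samples = 10000 * 88% = 8800
Test samples = 10000 - 8800
= 1200

1200


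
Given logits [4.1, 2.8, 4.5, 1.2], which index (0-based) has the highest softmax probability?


Softmax is a monotonic transformation, so it preserves the argmax.
We need to find the index of the maximum logit.
Index 0: 4.1
Index 1: 2.8
Index 2: 4.5
Index 3: 1.2
Maximum logit = 4.5 at index 2

2


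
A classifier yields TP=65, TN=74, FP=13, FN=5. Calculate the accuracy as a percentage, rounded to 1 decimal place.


Accuracy = (TP + TN) / (TP + TN + FP + FN) * 100
= (65 + 74) / (65 + 74 + 13 + 5)
= 139 / 157
= 0.8854
= 88.5%

88.5


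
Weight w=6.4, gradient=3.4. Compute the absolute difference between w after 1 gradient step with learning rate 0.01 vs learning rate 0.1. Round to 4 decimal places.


With lr=0.01: w_new = 6.4 - 0.01 * 3.4 = 6.366
With lr=0.1: w_new = 6.4 - 0.1 * 3.4 = 6.06
Absolute difference = |6.366 - 6.06|
= 0.3060

0.3060


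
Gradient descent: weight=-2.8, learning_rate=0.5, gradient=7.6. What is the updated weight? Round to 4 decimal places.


w_new = w_old - lr * gradient
= -2.8 - 0.5 * 7.6
= -2.8 - (3.8)
= -6.6000

-6.6000


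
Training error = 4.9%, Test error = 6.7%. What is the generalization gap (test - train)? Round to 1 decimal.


Generalization gap = test_error - train_error
= 6.7 - 4.9
= 1.8%
A small gap suggests good generalization.

1.8


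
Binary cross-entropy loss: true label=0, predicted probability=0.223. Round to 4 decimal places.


For y=0: Loss = -log(1-p)
= -log(1 - 0.223)
= -log(0.777)
= -(-0.2523)
= 0.2523

0.2523


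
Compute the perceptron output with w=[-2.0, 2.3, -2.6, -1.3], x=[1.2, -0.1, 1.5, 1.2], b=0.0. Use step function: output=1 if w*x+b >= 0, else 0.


z = w . x + b
= -2.0*1.2 + 2.3*-0.1 + -2.6*1.5 + -1.3*1.2 + 0.0
= -2.4 + -0.23 + -3.9 + -1.56 + 0.0
= -8.09 + 0.0
= -8.09
Since z = -8.09 < 0, output = 0

0


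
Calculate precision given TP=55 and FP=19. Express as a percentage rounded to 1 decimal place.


Precision = TP / (TP + FP) * 100
= 55 / (55 + 19)
= 55 / 74
= 0.7432
= 74.3%

74.3


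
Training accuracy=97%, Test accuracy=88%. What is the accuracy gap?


Gap = train_accuracy - test_accuracy
= 97 - 88
= 9%
This moderate gap may indicate mild overfitting.

9


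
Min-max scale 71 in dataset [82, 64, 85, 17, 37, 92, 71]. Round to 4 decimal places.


Min = 17, Max = 92
Range = 92 - 17 = 75
Scaled = (x - min) / (max - min)
= (71 - 17) / 75
= 54 / 75
= 0.7200

0.7200


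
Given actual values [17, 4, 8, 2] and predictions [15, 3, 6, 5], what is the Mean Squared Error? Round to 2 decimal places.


Differences: [2, 1, 2, -3]
Squared errors: [4, 1, 4, 9]
Sum of squared errors = 18
MSE = 18 / 4 = 4.50

4.50


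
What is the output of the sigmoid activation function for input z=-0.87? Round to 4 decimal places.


sigmoid(z) = 1 / (1 + exp(-z))
exp(-(-0.87)) = exp(0.87) = 2.3869
1 + 2.3869 = 3.3869
1 / 3.3869 = 0.2953

0.2953


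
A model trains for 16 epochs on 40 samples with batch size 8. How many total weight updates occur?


Iterations per epoch = 40 / 8 = 5
Total updates = iterations_per_epoch * epochs
= 5 * 16
= 80

80


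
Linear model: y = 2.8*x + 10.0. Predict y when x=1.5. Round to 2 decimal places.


y = 2.8 * 1.5 + (10.0)
= 4.2 + (10.0)
= 14.20

14.20


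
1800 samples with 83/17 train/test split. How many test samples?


Train samples = 1800 * 83% = 1494
Test samples = 1800 - 1494
= 306

306


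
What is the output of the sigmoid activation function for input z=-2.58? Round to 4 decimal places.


sigmoid(z) = 1 / (1 + exp(-z))
exp(-(-2.58)) = exp(2.58) = 13.1971
1 + 13.1971 = 14.1971
1 / 14.1971 = 0.0704

0.0704


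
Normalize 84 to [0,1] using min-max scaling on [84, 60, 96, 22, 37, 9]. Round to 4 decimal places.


Min = 9, Max = 96
Range = 96 - 9 = 87
Scaled = (x - min) / (max - min)
= (84 - 9) / 87
= 75 / 87
= 0.8621

0.8621


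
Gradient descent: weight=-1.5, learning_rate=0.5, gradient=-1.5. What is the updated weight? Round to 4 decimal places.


w_new = w_old - lr * gradient
= -1.5 - 0.5 * -1.5
= -1.5 - (-0.75)
= -0.7500

-0.7500


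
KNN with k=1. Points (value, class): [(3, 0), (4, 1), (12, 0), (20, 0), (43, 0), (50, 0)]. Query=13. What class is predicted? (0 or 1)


Distances from query 13:
Point 12 (class 0): distance = 1
K=1 nearest neighbors: classes = [0]
Votes for class 1: 0 / 1
Majority vote => class 0

0


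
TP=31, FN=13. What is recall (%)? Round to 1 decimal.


Recall = TP / (TP + FN) * 100
= 31 / (31 + 13)
= 31 / 44
= 0.7045
= 70.5%

70.5


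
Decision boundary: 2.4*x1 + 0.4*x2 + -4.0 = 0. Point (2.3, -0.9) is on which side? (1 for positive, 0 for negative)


Compute 2.4 * 2.3 + 0.4 * -0.9 + -4.0
= 5.52 + -0.36 + -4.0
= 1.16
Since 1.16 >= 0, the point is on the positive side.

1


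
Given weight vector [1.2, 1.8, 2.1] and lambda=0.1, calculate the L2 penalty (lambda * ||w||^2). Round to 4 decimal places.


Squaring each weight:
1.2^2 = 1.44
1.8^2 = 3.24
2.1^2 = 4.41
Sum of squares = 9.09
Penalty = 0.1 * 9.09 = 0.9090

0.9090


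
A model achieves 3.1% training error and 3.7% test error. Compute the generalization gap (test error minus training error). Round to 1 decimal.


Generalization gap = test_error - train_error
= 3.7 - 3.1
= 0.6%
A small gap suggests good generalization.

0.6


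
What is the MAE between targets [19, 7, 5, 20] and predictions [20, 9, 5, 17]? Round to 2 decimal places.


Absolute errors: [1, 2, 0, 3]
Sum of absolute errors = 6
MAE = 6 / 4 = 1.50

1.50


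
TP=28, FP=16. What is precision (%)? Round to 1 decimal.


Precision = TP / (TP + FP) * 100
= 28 / (28 + 16)
= 28 / 44
= 0.6364
= 63.6%

63.6


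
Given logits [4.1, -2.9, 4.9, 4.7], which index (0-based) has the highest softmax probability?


Softmax is a monotonic transformation, so it preserves the argmax.
We need to find the index of the maximum logit.
Index 0: 4.1
Index 1: -2.9
Index 2: 4.9
Index 3: 4.7
Maximum logit = 4.9 at index 2

2


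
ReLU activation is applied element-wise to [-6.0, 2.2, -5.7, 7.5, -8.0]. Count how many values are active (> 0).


ReLU(x) = max(0, x) for each element:
ReLU(-6.0) = 0
ReLU(2.2) = 2.2
ReLU(-5.7) = 0
ReLU(7.5) = 7.5
ReLU(-8.0) = 0
Active neurons (>0): 2

2


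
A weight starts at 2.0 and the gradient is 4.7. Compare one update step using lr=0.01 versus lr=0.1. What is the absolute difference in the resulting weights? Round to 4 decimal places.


With lr=0.01: w_new = 2.0 - 0.01 * 4.7 = 1.953
With lr=0.1: w_new = 2.0 - 0.1 * 4.7 = 1.53
Absolute difference = |1.953 - 1.53|
= 0.4230

0.4230


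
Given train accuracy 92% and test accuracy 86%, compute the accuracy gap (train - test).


Gap = train_accuracy - test_accuracy
= 92 - 86
= 6%
This moderate gap may indicate mild overfitting.

6


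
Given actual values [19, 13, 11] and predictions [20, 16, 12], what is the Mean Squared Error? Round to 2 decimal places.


Differences: [-1, -3, -1]
Squared errors: [1, 9, 1]
Sum of squared errors = 11
MSE = 11 / 3 = 3.67

3.67


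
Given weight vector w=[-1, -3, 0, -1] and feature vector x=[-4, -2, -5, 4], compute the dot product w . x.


Element-wise products:
-1 * -4 = 4
-3 * -2 = 6
0 * -5 = 0
-1 * 4 = -4
Sum = 4 + 6 + 0 + -4
= 6

6


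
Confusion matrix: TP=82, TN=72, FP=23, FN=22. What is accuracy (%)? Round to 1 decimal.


Accuracy = (TP + TN) / (TP + TN + FP + FN) * 100
= (82 + 72) / (82 + 72 + 23 + 22)
= 154 / 199
= 0.7739
= 77.4%

77.4


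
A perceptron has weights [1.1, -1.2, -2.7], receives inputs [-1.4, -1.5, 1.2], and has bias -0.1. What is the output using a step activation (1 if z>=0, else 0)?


z = w . x + b
= 1.1*-1.4 + -1.2*-1.5 + -2.7*1.2 + -0.1
= -1.54 + 1.8 + -3.24 + -0.1
= -2.98 + -0.1
= -3.08
Since z = -3.08 < 0, output = 0

0


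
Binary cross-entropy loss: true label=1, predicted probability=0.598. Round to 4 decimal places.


For y=1: Loss = -log(p)
= -log(0.598)
= -(-0.5142)
= 0.5142

0.5142
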